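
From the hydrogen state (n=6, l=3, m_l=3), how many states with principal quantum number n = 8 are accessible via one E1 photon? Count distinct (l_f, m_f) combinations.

E1 requires Δl = ±1, so l_f ∈ {2, 4}; with 0 ≤ l_f ≤ n_f−1 = 7, the allowed l_f values are {2, 4}.
For l_f = 2: m_f ∈ {m_i−1, m_i, m_i+1} ∩ [−2, 2] = {2} → 1 state.
For l_f = 4: m_f ∈ {m_i−1, m_i, m_i+1} ∩ [−4, 4] = {2, 3, 4} → 3 states.
Total: 4.

4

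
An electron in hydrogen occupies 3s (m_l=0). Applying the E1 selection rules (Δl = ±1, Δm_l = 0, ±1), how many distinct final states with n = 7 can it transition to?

E1 requires Δl = ±1, so l_f ∈ {-1, 1}; with 0 ≤ l_f ≤ n_f−1 = 6, the allowed l_f values are {1}.
For l_f = 1: m_f ∈ {m_i−1, m_i, m_i+1} ∩ [−1, 1] = {-1, 0, 1} → 3 states.
Total: 3.

3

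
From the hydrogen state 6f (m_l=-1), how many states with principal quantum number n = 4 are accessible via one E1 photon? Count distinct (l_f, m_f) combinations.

3

E1 requires Δl = ±1, so l_f ∈ {2, 4}; with 0 ≤ l_f ≤ n_f−1 = 3, the allowed l_f values are {2}.
For l_f = 2: m_f ∈ {m_i−1, m_i, m_i+1} ∩ [−2, 2] = {-2, -1, 0} → 3 states.
Total: 3.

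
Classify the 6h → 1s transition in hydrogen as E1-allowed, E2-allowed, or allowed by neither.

Δl = 0 − 5 = -5; l_i + l_f = 5.
E1 (Δl = ±1): not satisfied.
E2 (Δl = 0,±2, l_i+l_f ≥ 2): not satisfied.

neither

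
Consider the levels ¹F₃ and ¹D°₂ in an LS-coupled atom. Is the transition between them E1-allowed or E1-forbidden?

allowed

Initial level: S=0, L=3, J=3, parity even. Final level: S=0, L=2, J=2, parity odd.
Parity must change: even → odd — passes.
ΔS = 0: S: 0 → 0 — passes.
ΔL = 0, ±1 (not L=0↔0): L: 3 → 2, ΔL = -1 — passes.
ΔJ = 0, ±1 (not J=0↔0): J: 3 → 2, ΔJ = -1 — passes.
All four E1 rules are satisfied.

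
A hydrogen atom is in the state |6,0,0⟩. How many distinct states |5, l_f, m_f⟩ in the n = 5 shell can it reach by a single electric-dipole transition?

E1 requires Δl = ±1, so l_f ∈ {-1, 1}; with 0 ≤ l_f ≤ n_f−1 = 4, the allowed l_f values are {1}.
For l_f = 1: m_f ∈ {m_i−1, m_i, m_i+1} ∩ [−1, 1] = {-1, 0, 1} → 3 states.
Total: 3.

3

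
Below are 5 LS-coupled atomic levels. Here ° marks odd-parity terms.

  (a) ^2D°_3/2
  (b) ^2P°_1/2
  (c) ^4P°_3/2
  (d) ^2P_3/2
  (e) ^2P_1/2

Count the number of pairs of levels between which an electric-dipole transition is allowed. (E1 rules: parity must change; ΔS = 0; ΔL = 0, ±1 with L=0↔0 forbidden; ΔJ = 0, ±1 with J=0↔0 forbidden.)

4

(a)–(b): forbidden (parity).
(a)–(c): forbidden (parity, ΔS).
(a)–(d): allowed.
(a)–(e): allowed.
(b)–(c): forbidden (parity, ΔS).
(b)–(d): allowed.
(b)–(e): allowed.
(c)–(d): forbidden (ΔS).
(c)–(e): forbidden (ΔS).
(d)–(e): forbidden (parity).
Allowed pairs: 4 of 10.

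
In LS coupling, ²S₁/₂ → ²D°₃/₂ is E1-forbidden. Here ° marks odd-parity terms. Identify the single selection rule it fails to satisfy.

the ΔL = 0, ±1 rule

Parity must change: even → odd — passes.
ΔL = 0, ±1 (not L=0↔0): L: 0 → 2, ΔL = +2 — fails.
ΔS = 0: S: 1/2 → 1/2 — passes.
ΔJ = 0, ±1 (not J=0↔0): J: 1/2 → 3/2, ΔJ = +1 — passes.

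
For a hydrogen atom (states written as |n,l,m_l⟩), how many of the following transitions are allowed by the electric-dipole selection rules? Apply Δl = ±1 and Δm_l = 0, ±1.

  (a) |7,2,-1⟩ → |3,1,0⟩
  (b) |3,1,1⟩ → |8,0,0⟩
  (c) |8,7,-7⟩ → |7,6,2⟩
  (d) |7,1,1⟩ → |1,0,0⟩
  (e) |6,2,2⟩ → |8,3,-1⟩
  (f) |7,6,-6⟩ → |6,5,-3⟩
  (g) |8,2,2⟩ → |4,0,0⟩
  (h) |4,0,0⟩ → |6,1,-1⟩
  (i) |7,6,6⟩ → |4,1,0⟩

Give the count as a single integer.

(a) allowed
(b) allowed
(c) forbidden — Δm_l = +9 (E1 requires Δm_l = 0, ±1)
(d) allowed
(e) forbidden — Δm_l = -3 (E1 requires Δm_l = 0, ±1)
(f) forbidden — Δm_l = +3 (E1 requires Δm_l = 0, ±1)
(g) forbidden — Δl = -2 (E1 requires Δl = ±1); Δm_l = -2 (E1 requires Δm_l = 0, ±1)
(h) allowed
(i) forbidden — Δl = -5 (E1 requires Δl = ±1); Δm_l = -6 (E1 requires Δm_l = 0, ±1)
Total allowed: 4 of 9.

4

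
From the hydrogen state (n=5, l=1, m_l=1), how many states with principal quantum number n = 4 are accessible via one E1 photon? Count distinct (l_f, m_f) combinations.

4

E1 requires Δl = ±1, so l_f ∈ {0, 2}; with 0 ≤ l_f ≤ n_f−1 = 3, the allowed l_f values are {0, 2}.
For l_f = 0: m_f ∈ {m_i−1, m_i, m_i+1} ∩ [−0, 0] = {0} → 1 state.
For l_f = 2: m_f ∈ {m_i−1, m_i, m_i+1} ∩ [−2, 2] = {0, 1, 2} → 3 states.
Total: 4.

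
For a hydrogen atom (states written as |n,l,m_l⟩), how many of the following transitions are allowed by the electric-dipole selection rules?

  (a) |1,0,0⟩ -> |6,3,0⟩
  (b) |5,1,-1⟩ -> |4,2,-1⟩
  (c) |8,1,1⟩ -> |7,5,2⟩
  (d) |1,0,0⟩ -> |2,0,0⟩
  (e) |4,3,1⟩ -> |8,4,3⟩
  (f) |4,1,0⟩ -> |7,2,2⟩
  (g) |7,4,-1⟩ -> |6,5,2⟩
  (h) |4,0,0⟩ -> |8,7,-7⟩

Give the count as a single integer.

(a) forbidden — Δl = +3 (E1 requires Δl = ±1)
(b) allowed
(c) forbidden — Δl = +4 (E1 requires Δl = ±1)
(d) forbidden — Δl = +0 (E1 requires Δl = ±1)
(e) forbidden — Δm_l = +2 (E1 requires Δm_l = 0, ±1)
(f) forbidden — Δm_l = +2 (E1 requires Δm_l = 0, ±1)
(g) forbidden — Δm_l = +3 (E1 requires Δm_l = 0, ±1)
(h) forbidden — Δl = +7 (E1 requires Δl = ±1); Δm_l = -7 (E1 requires Δm_l = 0, ±1)
Total allowed: 1 of 8.

1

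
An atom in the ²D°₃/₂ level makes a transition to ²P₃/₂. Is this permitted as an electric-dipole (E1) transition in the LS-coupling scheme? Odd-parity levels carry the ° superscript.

allowed

Reading off the term symbols: S 1/2→1/2, L 2→1, J 3/2→3/2, parity odd→even.
Parity must change: odd → even — ✓.
ΔS = 0: S: 1/2 → 1/2 — ✓.
ΔL = 0, ±1 (not L=0↔0): L: 2 → 1, ΔL = -1 — ✓.
ΔJ = 0, ±1 (not J=0↔0): J: 3/2 → 3/2, ΔJ = +0 — ✓.
All four E1 rules are satisfied.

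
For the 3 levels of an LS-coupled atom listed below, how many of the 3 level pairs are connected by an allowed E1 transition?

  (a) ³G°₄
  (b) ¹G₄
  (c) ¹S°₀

(a)–(b): forbidden (ΔS).
(a)–(c): forbidden (parity, ΔS, ΔL, ΔJ).
(b)–(c): forbidden (ΔL, ΔJ).
Allowed pairs: 0 of 3.

0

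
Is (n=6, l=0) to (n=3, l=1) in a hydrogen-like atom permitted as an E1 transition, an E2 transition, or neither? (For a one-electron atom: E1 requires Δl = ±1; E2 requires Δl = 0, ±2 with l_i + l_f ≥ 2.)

Δl = 1 − 0 = +1; l_i + l_f = 1.
E1 (Δl = ±1): satisfied.
E2 (Δl = 0,±2, l_i+l_f ≥ 2): not satisfied.

E1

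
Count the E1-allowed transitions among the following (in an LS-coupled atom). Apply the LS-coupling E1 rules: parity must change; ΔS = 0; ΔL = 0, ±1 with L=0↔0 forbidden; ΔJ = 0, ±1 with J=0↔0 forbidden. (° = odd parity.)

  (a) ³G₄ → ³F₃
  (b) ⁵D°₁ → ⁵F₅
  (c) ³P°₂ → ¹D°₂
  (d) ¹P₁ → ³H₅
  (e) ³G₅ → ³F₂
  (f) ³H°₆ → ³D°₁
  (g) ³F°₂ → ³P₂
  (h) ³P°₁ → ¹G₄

0

(a) forbidden (parity fails)
(b) forbidden (ΔJ fails)
(c) forbidden (parity, ΔS fail)
(d) forbidden (parity, ΔS, ΔL, ΔJ fail)
(e) forbidden (parity, ΔJ fail)
(f) forbidden (parity, ΔL, ΔJ fail)
(g) forbidden (ΔL fails)
(h) forbidden (ΔS, ΔL, ΔJ fail)
Total allowed: 0 of 8.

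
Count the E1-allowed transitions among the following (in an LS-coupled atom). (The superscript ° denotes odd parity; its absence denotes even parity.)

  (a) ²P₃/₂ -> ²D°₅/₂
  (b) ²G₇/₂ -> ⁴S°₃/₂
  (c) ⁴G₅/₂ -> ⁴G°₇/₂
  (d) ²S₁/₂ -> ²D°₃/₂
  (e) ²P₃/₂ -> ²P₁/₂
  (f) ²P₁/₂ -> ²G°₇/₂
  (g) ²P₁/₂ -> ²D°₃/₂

3

(a) allowed
(b) forbidden (ΔS, ΔL, ΔJ fail)
(c) allowed
(d) forbidden (ΔL fails)
(e) forbidden (parity fails)
(f) forbidden (ΔL, ΔJ fail)
(g) allowed
Total allowed: 3 of 7.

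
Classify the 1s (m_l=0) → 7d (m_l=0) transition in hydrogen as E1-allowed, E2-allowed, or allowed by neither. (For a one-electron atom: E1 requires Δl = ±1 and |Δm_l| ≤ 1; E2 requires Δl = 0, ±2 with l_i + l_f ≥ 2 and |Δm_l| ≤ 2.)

E2

Δl = 2 − 0 = +2; l_i + l_f = 2.
Δm_l = +0.
E1 (Δl = ±1, |Δm_l| ≤ 1): not satisfied.
E2 (Δl = 0,±2, l_i+l_f ≥ 2, |Δm_l| ≤ 2): satisfied.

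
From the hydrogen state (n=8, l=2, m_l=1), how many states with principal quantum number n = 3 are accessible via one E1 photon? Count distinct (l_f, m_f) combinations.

E1 requires Δl = ±1, so l_f ∈ {1, 3}; with 0 ≤ l_f ≤ n_f−1 = 2, the allowed l_f values are {1}.
For l_f = 1: m_f ∈ {m_i−1, m_i, m_i+1} ∩ [−1, 1] = {0, 1} → 2 states.
Total: 2.

2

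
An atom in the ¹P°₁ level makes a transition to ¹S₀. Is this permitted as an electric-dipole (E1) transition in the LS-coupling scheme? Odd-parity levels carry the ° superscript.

ΔS = 0: S: 0 → 0 — ✓.
Parity must change: odd → even — ✓.
ΔJ = 0, ±1 (not J=0↔0): J: 1 → 0, ΔJ = -1 — ✓.
ΔL = 0, ±1 (not L=0↔0): L: 1 → 0, ΔL = -1 — ✓.
All four E1 rules are satisfied.

allowed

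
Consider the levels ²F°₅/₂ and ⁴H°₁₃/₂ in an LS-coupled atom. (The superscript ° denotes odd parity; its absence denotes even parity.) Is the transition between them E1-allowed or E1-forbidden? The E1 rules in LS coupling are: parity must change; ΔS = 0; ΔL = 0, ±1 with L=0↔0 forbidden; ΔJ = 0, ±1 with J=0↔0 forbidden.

Initial level: S=1/2, L=3, J=5/2, parity odd. Final level: S=3/2, L=5, J=13/2, parity odd.
Parity must change: odd → odd — ✗.
ΔS = 0: S: 1/2 → 3/2 — ✗.
ΔL = 0, ±1 (not L=0↔0): L: 3 → 5, ΔL = +2 — ✗.
ΔJ = 0, ±1 (not J=0↔0): J: 5/2 → 13/2, ΔJ = +4 — ✗.
Rule(s) violated: parity, ΔS, ΔL, ΔJ.

forbidden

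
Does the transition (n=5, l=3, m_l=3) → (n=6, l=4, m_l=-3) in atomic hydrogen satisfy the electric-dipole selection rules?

Initial l = 3, final l = 4, so Δl = +1. E1 requires Δl = ±1: ✓.
Δm_l = -3 − (3) = -6. E1 requires Δm_l = 0, ±1: ✗.
The transition is electric-dipole forbidden.

forbidden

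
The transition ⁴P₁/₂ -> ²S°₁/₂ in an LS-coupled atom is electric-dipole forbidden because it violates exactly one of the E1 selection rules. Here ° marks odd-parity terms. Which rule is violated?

ΔJ = 0, ±1 (not J=0↔0): J: 1/2 → 1/2, ΔJ = +0 — satisfied.
ΔL = 0, ±1 (not L=0↔0): L: 1 → 0, ΔL = -1 — satisfied.
Parity must change: even → odd — satisfied.
ΔS = 0: S: 3/2 → 1/2 — violated.

the ΔS = 0 rule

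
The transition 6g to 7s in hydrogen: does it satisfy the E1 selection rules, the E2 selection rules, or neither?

neither

Δl = 0 − 4 = -4; l_i + l_f = 4.
E1 (Δl = ±1): not satisfied.
E2 (Δl = 0,±2, l_i+l_f ≥ 2): not satisfied.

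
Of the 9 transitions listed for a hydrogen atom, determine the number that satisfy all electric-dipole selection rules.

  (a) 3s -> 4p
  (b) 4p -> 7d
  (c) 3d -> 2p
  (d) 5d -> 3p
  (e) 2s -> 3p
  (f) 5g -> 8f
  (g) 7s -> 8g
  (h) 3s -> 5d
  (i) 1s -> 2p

7

(a) allowed
(b) allowed
(c) allowed
(d) allowed
(e) allowed
(f) allowed
(g) forbidden — Δl = +4 (E1 requires Δl = ±1)
(h) forbidden — Δl = +2 (E1 requires Δl = ±1)
(i) allowed
Total allowed: 7 of 9.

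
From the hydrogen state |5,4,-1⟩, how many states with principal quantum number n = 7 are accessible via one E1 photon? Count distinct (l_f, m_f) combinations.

6

E1 requires Δl = ±1, so l_f ∈ {3, 5}; with 0 ≤ l_f ≤ n_f−1 = 6, the allowed l_f values are {3, 5}.
For l_f = 3: m_f ∈ {m_i−1, m_i, m_i+1} ∩ [−3, 3] = {-2, -1, 0} → 3 states.
For l_f = 5: m_f ∈ {m_i−1, m_i, m_i+1} ∩ [−5, 5] = {-2, -1, 0} → 3 states.
Total: 6.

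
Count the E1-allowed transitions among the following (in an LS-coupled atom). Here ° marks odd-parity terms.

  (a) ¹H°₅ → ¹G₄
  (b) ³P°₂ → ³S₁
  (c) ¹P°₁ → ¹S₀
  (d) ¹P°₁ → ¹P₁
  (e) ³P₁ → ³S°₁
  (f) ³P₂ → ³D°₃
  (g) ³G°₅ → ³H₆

7

(a) allowed
(b) allowed
(c) allowed
(d) allowed
(e) allowed
(f) allowed
(g) allowed
Total allowed: 7 of 7.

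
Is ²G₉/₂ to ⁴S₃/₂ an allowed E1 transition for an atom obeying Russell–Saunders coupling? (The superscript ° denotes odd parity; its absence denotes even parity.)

Parity must change: even → even — ✗.
ΔS = 0: S: 1/2 → 3/2 — ✗.
ΔL = 0, ±1 (not L=0↔0): L: 4 → 0, ΔL = -4 — ✗.
ΔJ = 0, ±1 (not J=0↔0): J: 9/2 → 3/2, ΔJ = -3 — ✗.
Rule(s) violated: parity, ΔS, ΔL, ΔJ.

forbidden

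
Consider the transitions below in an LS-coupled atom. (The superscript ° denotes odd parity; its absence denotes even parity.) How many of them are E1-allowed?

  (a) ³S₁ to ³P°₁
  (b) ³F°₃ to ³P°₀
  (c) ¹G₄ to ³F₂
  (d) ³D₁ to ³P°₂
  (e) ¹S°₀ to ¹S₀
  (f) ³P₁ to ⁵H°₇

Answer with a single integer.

(a) allowed
(b) forbidden (parity, ΔL, ΔJ fail)
(c) forbidden (parity, ΔS, ΔJ fail)
(d) allowed
(e) forbidden (ΔL, ΔJ fail)
(f) forbidden (ΔS, ΔL, ΔJ fail)
Total allowed: 2 of 6.

2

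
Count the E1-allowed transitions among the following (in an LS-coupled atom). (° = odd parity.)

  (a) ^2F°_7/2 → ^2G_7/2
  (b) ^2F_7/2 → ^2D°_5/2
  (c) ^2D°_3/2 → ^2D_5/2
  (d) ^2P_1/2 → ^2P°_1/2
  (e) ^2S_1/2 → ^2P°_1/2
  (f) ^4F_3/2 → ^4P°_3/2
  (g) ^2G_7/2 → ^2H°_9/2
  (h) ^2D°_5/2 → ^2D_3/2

(a) allowed
(b) allowed
(c) allowed
(d) allowed
(e) allowed
(f) forbidden (ΔL fails)
(g) allowed
(h) allowed
Total allowed: 7 of 8.

7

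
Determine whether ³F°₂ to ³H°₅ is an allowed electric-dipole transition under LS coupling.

Initial level: S=1, L=3, J=2, parity odd. Final level: S=1, L=5, J=5, parity odd.
Parity must change: odd → odd — fails.
ΔS = 0: S: 1 → 1 — ok.
ΔL = 0, ±1 (not L=0↔0): L: 3 → 5, ΔL = +2 — fails.
ΔJ = 0, ±1 (not J=0↔0): J: 2 → 5, ΔJ = +3 — fails.
Rule(s) violated: parity, ΔL, ΔJ.

forbidden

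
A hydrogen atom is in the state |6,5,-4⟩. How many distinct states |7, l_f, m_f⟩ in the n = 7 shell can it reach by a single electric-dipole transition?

E1 requires Δl = ±1, so l_f ∈ {4, 6}; with 0 ≤ l_f ≤ n_f−1 = 6, the allowed l_f values are {4, 6}.
For l_f = 4: m_f ∈ {m_i−1, m_i, m_i+1} ∩ [−4, 4] = {-4, -3} → 2 states.
For l_f = 6: m_f ∈ {m_i−1, m_i, m_i+1} ∩ [−6, 6] = {-5, -4, -3} → 3 states.
Total: 5.

5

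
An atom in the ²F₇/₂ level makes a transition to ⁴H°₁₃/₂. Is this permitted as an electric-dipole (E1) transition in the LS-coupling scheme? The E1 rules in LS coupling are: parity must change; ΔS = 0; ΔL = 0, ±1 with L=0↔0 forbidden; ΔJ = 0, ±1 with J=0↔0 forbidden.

Reading off the term symbols: S 1/2→3/2, L 3→5, J 7/2→13/2, parity even→odd.
ΔL = 0, ±1 (not L=0↔0): L: 3 → 5, ΔL = +2 — ✗.
Parity must change: even → odd — ✓.
ΔS = 0: S: 1/2 → 3/2 — ✗.
ΔJ = 0, ±1 (not J=0↔0): J: 7/2 → 13/2, ΔJ = +3 — ✗.
Rule(s) violated: ΔS, ΔL, ΔJ.

forbidden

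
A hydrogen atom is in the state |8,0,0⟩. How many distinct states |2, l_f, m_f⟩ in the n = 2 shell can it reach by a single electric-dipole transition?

3

E1 requires Δl = ±1, so l_f ∈ {-1, 1}; with 0 ≤ l_f ≤ n_f−1 = 1, the allowed l_f values are {1}.
For l_f = 1: m_f ∈ {m_i−1, m_i, m_i+1} ∩ [−1, 1] = {-1, 0, 1} → 3 states.
Total: 3.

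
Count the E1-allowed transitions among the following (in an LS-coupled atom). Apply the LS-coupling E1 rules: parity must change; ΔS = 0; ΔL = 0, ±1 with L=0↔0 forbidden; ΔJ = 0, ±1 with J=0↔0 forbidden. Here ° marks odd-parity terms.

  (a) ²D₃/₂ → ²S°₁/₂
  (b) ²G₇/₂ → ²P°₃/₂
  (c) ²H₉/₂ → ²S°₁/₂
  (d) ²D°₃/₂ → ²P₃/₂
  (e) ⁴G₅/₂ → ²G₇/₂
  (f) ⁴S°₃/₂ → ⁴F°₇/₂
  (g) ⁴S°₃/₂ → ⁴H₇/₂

(a) forbidden (ΔL fails)
(b) forbidden (ΔL, ΔJ fail)
(c) forbidden (ΔL, ΔJ fail)
(d) allowed
(e) forbidden (parity, ΔS fail)
(f) forbidden (parity, ΔL, ΔJ fail)
(g) forbidden (ΔL, ΔJ fail)
Total allowed: 1 of 7.

1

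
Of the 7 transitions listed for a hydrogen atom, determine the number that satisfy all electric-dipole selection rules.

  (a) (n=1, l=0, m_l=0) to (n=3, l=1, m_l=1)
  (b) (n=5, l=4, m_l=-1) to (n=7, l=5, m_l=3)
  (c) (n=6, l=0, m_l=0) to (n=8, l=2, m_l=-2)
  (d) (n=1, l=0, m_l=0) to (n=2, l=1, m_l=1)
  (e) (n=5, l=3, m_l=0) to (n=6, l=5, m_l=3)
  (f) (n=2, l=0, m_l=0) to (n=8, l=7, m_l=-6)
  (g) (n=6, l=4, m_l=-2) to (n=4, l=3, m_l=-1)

(a) allowed
(b) forbidden — Δm_l = +4 (E1 requires Δm_l = 0, ±1)
(c) forbidden — Δl = +2 (E1 requires Δl = ±1); Δm_l = -2 (E1 requires Δm_l = 0, ±1)
(d) allowed
(e) forbidden — Δl = +2 (E1 requires Δl = ±1); Δm_l = +3 (E1 requires Δm_l = 0, ±1)
(f) forbidden — Δl = +7 (E1 requires Δl = ±1); Δm_l = -6 (E1 requires Δm_l = 0, ±1)
(g) allowed
Total allowed: 3 of 7.

3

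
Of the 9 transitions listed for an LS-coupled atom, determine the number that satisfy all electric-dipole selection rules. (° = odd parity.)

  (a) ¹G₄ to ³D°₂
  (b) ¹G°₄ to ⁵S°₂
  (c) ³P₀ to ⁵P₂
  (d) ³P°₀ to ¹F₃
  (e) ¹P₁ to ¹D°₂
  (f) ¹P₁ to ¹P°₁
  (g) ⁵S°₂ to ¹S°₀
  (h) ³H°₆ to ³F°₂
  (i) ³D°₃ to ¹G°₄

2

(a) forbidden (ΔS, ΔL, ΔJ fail)
(b) forbidden (parity, ΔS, ΔL, ΔJ fail)
(c) forbidden (parity, ΔS, ΔJ fail)
(d) forbidden (ΔS, ΔL, ΔJ fail)
(e) allowed
(f) allowed
(g) forbidden (parity, ΔS, ΔL, ΔJ fail)
(h) forbidden (parity, ΔL, ΔJ fail)
(i) forbidden (parity, ΔS, ΔL fail)
Total allowed: 2 of 9.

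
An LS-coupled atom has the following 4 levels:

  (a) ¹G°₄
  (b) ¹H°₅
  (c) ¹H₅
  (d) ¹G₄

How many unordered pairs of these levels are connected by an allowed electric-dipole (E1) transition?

4

(a)–(b): forbidden (parity).
(a)–(c): allowed.
(a)–(d): allowed.
(b)–(c): allowed.
(b)–(d): allowed.
(c)–(d): forbidden (parity).
Allowed pairs: 4 of 6.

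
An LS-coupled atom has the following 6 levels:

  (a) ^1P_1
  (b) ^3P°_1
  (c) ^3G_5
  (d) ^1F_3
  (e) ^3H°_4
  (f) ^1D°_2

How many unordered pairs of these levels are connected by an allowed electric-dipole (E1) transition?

(a)–(b): forbidden (ΔS).
(a)–(c): forbidden (parity, ΔS, ΔL, ΔJ).
(a)–(d): forbidden (parity, ΔL, ΔJ).
(a)–(e): forbidden (ΔS, ΔL, ΔJ).
(a)–(f): allowed.
(b)–(c): forbidden (ΔL, ΔJ).
(b)–(d): forbidden (ΔS, ΔL, ΔJ).
(b)–(e): forbidden (parity, ΔL, ΔJ).
(b)–(f): forbidden (parity, ΔS).
(c)–(d): forbidden (parity, ΔS, ΔJ).
(c)–(e): allowed.
(c)–(f): forbidden (ΔS, ΔL, ΔJ).
(d)–(e): forbidden (ΔS, ΔL).
(d)–(f): allowed.
(e)–(f): forbidden (parity, ΔS, ΔL, ΔJ).
Allowed pairs: 3 of 15.

3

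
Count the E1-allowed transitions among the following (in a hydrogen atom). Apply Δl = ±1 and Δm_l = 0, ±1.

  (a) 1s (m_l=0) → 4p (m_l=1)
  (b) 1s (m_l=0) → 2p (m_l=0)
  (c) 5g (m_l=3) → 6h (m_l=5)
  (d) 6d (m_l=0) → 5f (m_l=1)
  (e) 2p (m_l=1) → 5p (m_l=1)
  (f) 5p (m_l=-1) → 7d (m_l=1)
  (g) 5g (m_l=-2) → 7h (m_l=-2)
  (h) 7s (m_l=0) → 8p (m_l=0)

5

(a) allowed
(b) allowed
(c) forbidden — Δm_l = +2 (E1 requires Δm_l = 0, ±1)
(d) allowed
(e) forbidden — Δl = +0 (E1 requires Δl = ±1)
(f) forbidden — Δm_l = +2 (E1 requires Δm_l = 0, ±1)
(g) allowed
(h) allowed
Total allowed: 5 of 8.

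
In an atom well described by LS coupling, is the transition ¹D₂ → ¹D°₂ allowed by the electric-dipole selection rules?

Parity must change: even → odd — passes.
ΔS = 0: S: 0 → 0 — passes.
ΔL = 0, ±1 (not L=0↔0): L: 2 → 2, ΔL = +0 — passes.
ΔJ = 0, ±1 (not J=0↔0): J: 2 → 2, ΔJ = +0 — passes.
All four E1 rules are satisfied.

allowed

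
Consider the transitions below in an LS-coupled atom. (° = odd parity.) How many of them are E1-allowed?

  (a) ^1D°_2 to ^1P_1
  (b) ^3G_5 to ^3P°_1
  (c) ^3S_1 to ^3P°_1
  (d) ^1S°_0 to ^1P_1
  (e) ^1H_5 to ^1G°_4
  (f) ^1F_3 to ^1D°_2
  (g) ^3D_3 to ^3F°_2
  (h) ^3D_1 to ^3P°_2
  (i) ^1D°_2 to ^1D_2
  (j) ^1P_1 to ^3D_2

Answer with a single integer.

8

(a) allowed
(b) forbidden (ΔL, ΔJ fail)
(c) allowed
(d) allowed
(e) allowed
(f) allowed
(g) allowed
(h) allowed
(i) allowed
(j) forbidden (parity, ΔS fail)
Total allowed: 8 of 10.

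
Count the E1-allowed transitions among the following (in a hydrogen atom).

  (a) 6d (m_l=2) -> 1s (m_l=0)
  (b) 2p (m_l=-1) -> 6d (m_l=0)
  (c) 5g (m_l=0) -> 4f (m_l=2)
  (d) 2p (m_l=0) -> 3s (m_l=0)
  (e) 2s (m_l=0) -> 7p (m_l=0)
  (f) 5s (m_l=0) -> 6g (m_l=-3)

3

(a) forbidden — Δl = -2 (E1 requires Δl = ±1); Δm_l = -2 (E1 requires Δm_l = 0, ±1)
(b) allowed
(c) forbidden — Δm_l = +2 (E1 requires Δm_l = 0, ±1)
(d) allowed
(e) allowed
(f) forbidden — Δl = +4 (E1 requires Δl = ±1); Δm_l = -3 (E1 requires Δm_l = 0, ±1)
Total allowed: 3 of 6.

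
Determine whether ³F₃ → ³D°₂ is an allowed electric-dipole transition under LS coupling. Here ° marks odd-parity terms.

allowed

Reading off the term symbols: S 1→1, L 3→2, J 3→2, parity even→odd.
Parity must change: even → odd — satisfied.
ΔS = 0: S: 1 → 1 — satisfied.
ΔL = 0, ±1 (not L=0↔0): L: 3 → 2, ΔL = -1 — satisfied.
ΔJ = 0, ±1 (not J=0↔0): J: 3 → 2, ΔJ = -1 — satisfied.
All four E1 rules are satisfied.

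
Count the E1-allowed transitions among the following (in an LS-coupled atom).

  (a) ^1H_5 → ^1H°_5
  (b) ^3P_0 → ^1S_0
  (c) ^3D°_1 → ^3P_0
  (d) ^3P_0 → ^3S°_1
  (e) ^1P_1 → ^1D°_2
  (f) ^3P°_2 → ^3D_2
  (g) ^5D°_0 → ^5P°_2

(a) allowed
(b) forbidden (parity, ΔS, ΔJ fail)
(c) allowed
(d) allowed
(e) allowed
(f) allowed
(g) forbidden (parity, ΔJ fail)
Total allowed: 5 of 7.

5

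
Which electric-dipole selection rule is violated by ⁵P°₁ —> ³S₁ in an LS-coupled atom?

Reading off the term symbols: S 2→1, L 1→0, J 1→1, parity odd→even.
Parity must change: odd → even — ok.
ΔS = 0: S: 2 → 1 — fails.
ΔL = 0, ±1 (not L=0↔0): L: 1 → 0, ΔL = -1 — ok.
ΔJ = 0, ±1 (not J=0↔0): J: 1 → 1, ΔJ = +0 — ok.

the ΔS = 0 rule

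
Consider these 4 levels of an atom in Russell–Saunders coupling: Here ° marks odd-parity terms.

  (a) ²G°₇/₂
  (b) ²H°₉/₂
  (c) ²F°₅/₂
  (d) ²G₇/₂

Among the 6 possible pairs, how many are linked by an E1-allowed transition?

(a)–(b): forbidden (parity).
(a)–(c): forbidden (parity).
(a)–(d): allowed.
(b)–(c): forbidden (parity, ΔL, ΔJ).
(b)–(d): allowed.
(c)–(d): allowed.
Allowed pairs: 3 of 6.

3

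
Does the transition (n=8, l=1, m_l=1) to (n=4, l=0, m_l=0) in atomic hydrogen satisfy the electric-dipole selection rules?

Δl = 0 − 1 = -1; the E1 rule Δl = ±1 is ok.
Δm_l = 0 − (1) = -1. E1 requires Δm_l = 0, ±1: ok.
All E1 selection rules are satisfied.

allowed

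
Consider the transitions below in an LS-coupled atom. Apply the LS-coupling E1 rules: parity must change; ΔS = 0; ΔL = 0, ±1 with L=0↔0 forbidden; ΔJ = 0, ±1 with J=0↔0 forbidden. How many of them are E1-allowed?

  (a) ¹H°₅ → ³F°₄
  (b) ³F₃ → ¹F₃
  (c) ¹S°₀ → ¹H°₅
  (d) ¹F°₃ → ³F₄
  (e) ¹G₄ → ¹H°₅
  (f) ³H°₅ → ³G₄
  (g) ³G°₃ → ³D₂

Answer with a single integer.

2

(a) forbidden (parity, ΔS, ΔL fail)
(b) forbidden (parity, ΔS fail)
(c) forbidden (parity, ΔL, ΔJ fail)
(d) forbidden (ΔS fails)
(e) allowed
(f) allowed
(g) forbidden (ΔL fails)
Total allowed: 2 of 7.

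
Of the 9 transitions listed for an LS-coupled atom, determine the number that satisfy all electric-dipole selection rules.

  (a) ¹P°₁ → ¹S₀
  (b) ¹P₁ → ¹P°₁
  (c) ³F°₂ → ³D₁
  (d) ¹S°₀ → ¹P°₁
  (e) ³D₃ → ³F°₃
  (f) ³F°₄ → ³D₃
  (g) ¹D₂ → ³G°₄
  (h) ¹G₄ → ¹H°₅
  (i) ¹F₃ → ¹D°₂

(a) allowed
(b) allowed
(c) allowed
(d) forbidden (parity fails)
(e) allowed
(f) allowed
(g) forbidden (ΔS, ΔL, ΔJ fail)
(h) allowed
(i) allowed
Total allowed: 7 of 9.

7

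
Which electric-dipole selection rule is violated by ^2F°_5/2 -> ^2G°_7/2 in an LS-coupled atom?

parity

Parity must change: odd → odd — ✗.
ΔS = 0: S: 1/2 → 1/2 — ✓.
ΔL = 0, ±1 (not L=0↔0): L: 3 → 4, ΔL = +1 — ✓.
ΔJ = 0, ±1 (not J=0↔0): J: 5/2 → 7/2, ΔJ = +1 — ✓.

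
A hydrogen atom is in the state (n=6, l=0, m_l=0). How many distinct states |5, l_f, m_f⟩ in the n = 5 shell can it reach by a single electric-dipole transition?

E1 requires Δl = ±1, so l_f ∈ {-1, 1}; with 0 ≤ l_f ≤ n_f−1 = 4, the allowed l_f values are {1}.
For l_f = 1: m_f ∈ {m_i−1, m_i, m_i+1} ∩ [−1, 1] = {-1, 0, 1} → 3 states.
Total: 3.

3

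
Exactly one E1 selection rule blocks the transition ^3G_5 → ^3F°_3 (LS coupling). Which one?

the ΔJ = 0, ±1 rule

Initial level: S=1, L=4, J=5, parity even. Final level: S=1, L=3, J=3, parity odd.
Parity must change: even → odd — ✓.
ΔS = 0: S: 1 → 1 — ✓.
ΔL = 0, ±1 (not L=0↔0): L: 4 → 3, ΔL = -1 — ✓.
ΔJ = 0, ±1 (not J=0↔0): J: 5 → 3, ΔJ = -2 — ✗.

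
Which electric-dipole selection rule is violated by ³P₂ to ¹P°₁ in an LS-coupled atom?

the ΔS = 0 rule

Initial level: S=1, L=1, J=2, parity even. Final level: S=0, L=1, J=1, parity odd.
Parity must change: even → odd — ✓.
ΔS = 0: S: 1 → 0 — ✗.
ΔL = 0, ±1 (not L=0↔0): L: 1 → 1, ΔL = +0 — ✓.
ΔJ = 0, ±1 (not J=0↔0): J: 2 → 1, ΔJ = -1 — ✓.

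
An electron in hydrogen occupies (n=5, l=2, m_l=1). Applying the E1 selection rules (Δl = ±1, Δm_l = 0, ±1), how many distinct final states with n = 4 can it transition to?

5

E1 requires Δl = ±1, so l_f ∈ {1, 3}; with 0 ≤ l_f ≤ n_f−1 = 3, the allowed l_f values are {1, 3}.
For l_f = 1: m_f ∈ {m_i−1, m_i, m_i+1} ∩ [−1, 1] = {0, 1} → 2 states.
For l_f = 3: m_f ∈ {m_i−1, m_i, m_i+1} ∩ [−3, 3] = {0, 1, 2} → 3 states.
Total: 5.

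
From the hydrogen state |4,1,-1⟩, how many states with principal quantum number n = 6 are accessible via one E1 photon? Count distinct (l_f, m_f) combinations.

4

E1 requires Δl = ±1, so l_f ∈ {0, 2}; with 0 ≤ l_f ≤ n_f−1 = 5, the allowed l_f values are {0, 2}.
For l_f = 0: m_f ∈ {m_i−1, m_i, m_i+1} ∩ [−0, 0] = {0} → 1 state.
For l_f = 2: m_f ∈ {m_i−1, m_i, m_i+1} ∩ [−2, 2] = {-2, -1, 0} → 3 states.
Total: 4.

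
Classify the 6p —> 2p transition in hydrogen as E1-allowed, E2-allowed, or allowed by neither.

Δl = 1 − 1 = +0; l_i + l_f = 2.
E1 (Δl = ±1): not satisfied.
E2 (Δl = 0,±2, l_i+l_f ≥ 2): satisfied.

E2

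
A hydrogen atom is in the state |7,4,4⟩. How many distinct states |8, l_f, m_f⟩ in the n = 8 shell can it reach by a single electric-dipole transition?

4

E1 requires Δl = ±1, so l_f ∈ {3, 5}; with 0 ≤ l_f ≤ n_f−1 = 7, the allowed l_f values are {3, 5}.
For l_f = 3: m_f ∈ {m_i−1, m_i, m_i+1} ∩ [−3, 3] = {3} → 1 state.
For l_f = 5: m_f ∈ {m_i−1, m_i, m_i+1} ∩ [−5, 5] = {3, 4, 5} → 3 states.
Total: 4.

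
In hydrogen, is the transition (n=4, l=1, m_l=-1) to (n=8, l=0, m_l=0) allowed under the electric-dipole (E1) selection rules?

Initial l = 1, final l = 0, so Δl = -1. E1 requires Δl = ±1: satisfied.
m_l: -1 → 0 (Δm_l = +1). |Δm_l| ≤ 1 satisfied.
All E1 selection rules are satisfied.

allowed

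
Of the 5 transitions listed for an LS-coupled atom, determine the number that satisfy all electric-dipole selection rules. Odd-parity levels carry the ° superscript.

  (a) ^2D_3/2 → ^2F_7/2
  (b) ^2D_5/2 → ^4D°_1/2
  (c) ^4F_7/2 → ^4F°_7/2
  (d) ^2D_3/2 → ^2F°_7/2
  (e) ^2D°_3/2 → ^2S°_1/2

1

(a) forbidden (parity, ΔJ fail)
(b) forbidden (ΔS, ΔJ fail)
(c) allowed
(d) forbidden (ΔJ fails)
(e) forbidden (parity, ΔL fail)
Total allowed: 1 of 5.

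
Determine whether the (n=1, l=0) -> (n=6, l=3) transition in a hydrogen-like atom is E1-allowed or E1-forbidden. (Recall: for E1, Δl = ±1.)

Δl = 3 − 0 = +3; the E1 rule Δl = ±1 is violated.
The transition is electric-dipole forbidden.

forbidden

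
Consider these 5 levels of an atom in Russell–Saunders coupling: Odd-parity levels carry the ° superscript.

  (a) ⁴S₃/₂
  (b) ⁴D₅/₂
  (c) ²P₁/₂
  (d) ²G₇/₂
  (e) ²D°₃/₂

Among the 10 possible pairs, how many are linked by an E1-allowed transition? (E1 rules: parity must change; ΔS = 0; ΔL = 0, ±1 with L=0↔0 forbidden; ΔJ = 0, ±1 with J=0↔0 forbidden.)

1

(a)–(b): forbidden (parity, ΔL).
(a)–(c): forbidden (parity, ΔS).
(a)–(d): forbidden (parity, ΔS, ΔL, ΔJ).
(a)–(e): forbidden (ΔS, ΔL).
(b)–(c): forbidden (parity, ΔS, ΔJ).
(b)–(d): forbidden (parity, ΔS, ΔL).
(b)–(e): forbidden (ΔS).
(c)–(d): forbidden (parity, ΔL, ΔJ).
(c)–(e): allowed.
(d)–(e): forbidden (ΔL, ΔJ).
Allowed pairs: 1 of 10.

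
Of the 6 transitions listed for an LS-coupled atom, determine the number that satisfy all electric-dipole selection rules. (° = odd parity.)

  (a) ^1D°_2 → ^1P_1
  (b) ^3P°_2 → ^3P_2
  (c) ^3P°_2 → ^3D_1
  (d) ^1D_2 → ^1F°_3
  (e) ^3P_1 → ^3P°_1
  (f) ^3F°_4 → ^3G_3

6

(a) allowed
(b) allowed
(c) allowed
(d) allowed
(e) allowed
(f) allowed
Total allowed: 6 of 6.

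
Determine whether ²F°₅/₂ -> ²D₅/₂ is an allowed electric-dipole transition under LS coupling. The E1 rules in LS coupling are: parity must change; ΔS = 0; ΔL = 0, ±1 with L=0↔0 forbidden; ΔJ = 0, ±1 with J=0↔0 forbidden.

allowed

Initial level: S=1/2, L=3, J=5/2, parity odd. Final level: S=1/2, L=2, J=5/2, parity even.
Parity must change: odd → even — satisfied.
ΔS = 0: S: 1/2 → 1/2 — satisfied.
ΔL = 0, ±1 (not L=0↔0): L: 3 → 2, ΔL = -1 — satisfied.
ΔJ = 0, ±1 (not J=0↔0): J: 5/2 → 5/2, ΔJ = +0 — satisfied.
All four E1 rules are satisfied.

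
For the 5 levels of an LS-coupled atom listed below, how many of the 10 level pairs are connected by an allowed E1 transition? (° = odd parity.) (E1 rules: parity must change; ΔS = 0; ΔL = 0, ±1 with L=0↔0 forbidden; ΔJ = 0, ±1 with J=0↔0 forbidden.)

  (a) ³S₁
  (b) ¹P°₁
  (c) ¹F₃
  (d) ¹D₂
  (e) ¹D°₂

3

(a)–(b): forbidden (ΔS).
(a)–(c): forbidden (parity, ΔS, ΔL, ΔJ).
(a)–(d): forbidden (parity, ΔS, ΔL).
(a)–(e): forbidden (ΔS, ΔL).
(b)–(c): forbidden (ΔL, ΔJ).
(b)–(d): allowed.
(b)–(e): forbidden (parity).
(c)–(d): forbidden (parity).
(c)–(e): allowed.
(d)–(e): allowed.
Allowed pairs: 3 of 10.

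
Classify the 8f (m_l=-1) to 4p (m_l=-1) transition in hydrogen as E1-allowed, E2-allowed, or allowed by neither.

Δl = 1 − 3 = -2; l_i + l_f = 4.
Δm_l = +0.
E1 (Δl = ±1, |Δm_l| ≤ 1): not satisfied.
E2 (Δl = 0,±2, l_i+l_f ≥ 2, |Δm_l| ≤ 2): satisfied.

E2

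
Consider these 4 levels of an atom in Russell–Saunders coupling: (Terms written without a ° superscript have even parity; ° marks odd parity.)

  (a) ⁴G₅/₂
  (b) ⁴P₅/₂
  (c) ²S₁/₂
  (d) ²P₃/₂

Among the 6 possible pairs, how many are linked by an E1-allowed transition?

(a)–(b): forbidden (parity, ΔL).
(a)–(c): forbidden (parity, ΔS, ΔL, ΔJ).
(a)–(d): forbidden (parity, ΔS, ΔL).
(b)–(c): forbidden (parity, ΔS, ΔJ).
(b)–(d): forbidden (parity, ΔS).
(c)–(d): forbidden (parity).
Allowed pairs: 0 of 6.

0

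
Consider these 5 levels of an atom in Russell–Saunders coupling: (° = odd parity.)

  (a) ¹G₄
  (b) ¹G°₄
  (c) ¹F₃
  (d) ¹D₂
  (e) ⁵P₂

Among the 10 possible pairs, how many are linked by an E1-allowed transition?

2

(a)–(b): allowed.
(a)–(c): forbidden (parity).
(a)–(d): forbidden (parity, ΔL, ΔJ).
(a)–(e): forbidden (parity, ΔS, ΔL, ΔJ).
(b)–(c): allowed.
(b)–(d): forbidden (ΔL, ΔJ).
(b)–(e): forbidden (ΔS, ΔL, ΔJ).
(c)–(d): forbidden (parity).
(c)–(e): forbidden (parity, ΔS, ΔL).
(d)–(e): forbidden (parity, ΔS).
Allowed pairs: 2 of 10.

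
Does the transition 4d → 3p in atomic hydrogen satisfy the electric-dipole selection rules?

allowed

Δl = 1 − 2 = -1; the E1 rule Δl = ±1 is satisfied.
All E1 selection rules are satisfied.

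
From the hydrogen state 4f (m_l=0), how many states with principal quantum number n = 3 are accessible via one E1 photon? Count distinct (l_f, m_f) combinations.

3

E1 requires Δl = ±1, so l_f ∈ {2, 4}; with 0 ≤ l_f ≤ n_f−1 = 2, the allowed l_f values are {2}.
For l_f = 2: m_f ∈ {m_i−1, m_i, m_i+1} ∩ [−2, 2] = {-1, 0, 1} → 3 states.
Total: 3.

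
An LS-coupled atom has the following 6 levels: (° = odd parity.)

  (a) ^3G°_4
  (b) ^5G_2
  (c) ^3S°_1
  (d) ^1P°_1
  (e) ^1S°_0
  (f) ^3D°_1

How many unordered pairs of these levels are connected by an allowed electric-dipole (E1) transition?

(a)–(b): forbidden (ΔS, ΔJ).
(a)–(c): forbidden (parity, ΔL, ΔJ).
(a)–(d): forbidden (parity, ΔS, ΔL, ΔJ).
(a)–(e): forbidden (parity, ΔS, ΔL, ΔJ).
(a)–(f): forbidden (parity, ΔL, ΔJ).
(b)–(c): forbidden (ΔS, ΔL).
(b)–(d): forbidden (ΔS, ΔL).
(b)–(e): forbidden (ΔS, ΔL, ΔJ).
(b)–(f): forbidden (ΔS, ΔL).
(c)–(d): forbidden (parity, ΔS).
(c)–(e): forbidden (parity, ΔS, ΔL).
(c)–(f): forbidden (parity, ΔL).
(d)–(e): forbidden (parity).
(d)–(f): forbidden (parity, ΔS).
(e)–(f): forbidden (parity, ΔS, ΔL).
Allowed pairs: 0 of 15.

0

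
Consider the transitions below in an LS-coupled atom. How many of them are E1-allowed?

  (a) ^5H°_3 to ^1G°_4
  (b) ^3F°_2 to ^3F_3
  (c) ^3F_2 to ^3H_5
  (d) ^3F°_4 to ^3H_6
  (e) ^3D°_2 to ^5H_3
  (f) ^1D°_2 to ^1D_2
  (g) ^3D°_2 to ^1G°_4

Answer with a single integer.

(a) forbidden (parity, ΔS fail)
(b) allowed
(c) forbidden (parity, ΔL, ΔJ fail)
(d) forbidden (ΔL, ΔJ fail)
(e) forbidden (ΔS, ΔL fail)
(f) allowed
(g) forbidden (parity, ΔS, ΔL, ΔJ fail)
Total allowed: 2 of 7.

2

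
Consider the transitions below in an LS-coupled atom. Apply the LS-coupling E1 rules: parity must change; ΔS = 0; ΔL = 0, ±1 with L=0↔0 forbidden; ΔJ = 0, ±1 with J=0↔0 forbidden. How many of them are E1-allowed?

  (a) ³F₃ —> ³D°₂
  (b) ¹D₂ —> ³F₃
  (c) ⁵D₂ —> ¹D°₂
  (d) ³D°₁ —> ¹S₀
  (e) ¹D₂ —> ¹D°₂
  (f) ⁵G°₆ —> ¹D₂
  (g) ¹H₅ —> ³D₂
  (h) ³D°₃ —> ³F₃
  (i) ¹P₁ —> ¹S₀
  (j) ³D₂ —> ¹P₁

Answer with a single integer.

(a) allowed
(b) forbidden (parity, ΔS fail)
(c) forbidden (ΔS fails)
(d) forbidden (ΔS, ΔL fail)
(e) allowed
(f) forbidden (ΔS, ΔL, ΔJ fail)
(g) forbidden (parity, ΔS, ΔL, ΔJ fail)
(h) allowed
(i) forbidden (parity fails)
(j) forbidden (parity, ΔS fail)
Total allowed: 3 of 10.

3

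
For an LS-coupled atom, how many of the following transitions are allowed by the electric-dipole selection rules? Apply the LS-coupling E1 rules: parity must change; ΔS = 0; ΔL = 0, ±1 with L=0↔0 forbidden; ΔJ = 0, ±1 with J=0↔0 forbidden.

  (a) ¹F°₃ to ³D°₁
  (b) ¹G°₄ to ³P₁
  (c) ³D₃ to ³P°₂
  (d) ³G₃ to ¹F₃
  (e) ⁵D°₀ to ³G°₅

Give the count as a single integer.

1

(a) forbidden (parity, ΔS, ΔJ fail)
(b) forbidden (ΔS, ΔL, ΔJ fail)
(c) allowed
(d) forbidden (parity, ΔS fail)
(e) forbidden (parity, ΔS, ΔL, ΔJ fail)
Total allowed: 1 of 5.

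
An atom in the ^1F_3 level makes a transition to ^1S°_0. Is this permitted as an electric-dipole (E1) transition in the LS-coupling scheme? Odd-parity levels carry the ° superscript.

Initial level: S=0, L=3, J=3, parity even. Final level: S=0, L=0, J=0, parity odd.
Parity must change: even → odd — satisfied.
ΔS = 0: S: 0 → 0 — satisfied.
ΔL = 0, ±1 (not L=0↔0): L: 3 → 0, ΔL = -3 — violated.
ΔJ = 0, ±1 (not J=0↔0): J: 3 → 0, ΔJ = -3 — violated.
Rule(s) violated: ΔL, ΔJ.

forbidden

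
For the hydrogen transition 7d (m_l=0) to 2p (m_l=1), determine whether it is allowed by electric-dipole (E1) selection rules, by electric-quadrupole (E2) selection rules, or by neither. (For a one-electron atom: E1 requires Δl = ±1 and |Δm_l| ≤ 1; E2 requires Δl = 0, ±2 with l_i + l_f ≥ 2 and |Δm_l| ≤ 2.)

E1

Δl = 1 − 2 = -1; l_i + l_f = 3.
Δm_l = +1.
E1 (Δl = ±1, |Δm_l| ≤ 1): satisfied.
E2 (Δl = 0,±2, l_i+l_f ≥ 2, |Δm_l| ≤ 2): not satisfied.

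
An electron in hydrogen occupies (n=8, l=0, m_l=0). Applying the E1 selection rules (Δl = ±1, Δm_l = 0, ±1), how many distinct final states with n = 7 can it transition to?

3

E1 requires Δl = ±1, so l_f ∈ {-1, 1}; with 0 ≤ l_f ≤ n_f−1 = 6, the allowed l_f values are {1}.
For l_f = 1: m_f ∈ {m_i−1, m_i, m_i+1} ∩ [−1, 1] = {-1, 0, 1} → 3 states.
Total: 3.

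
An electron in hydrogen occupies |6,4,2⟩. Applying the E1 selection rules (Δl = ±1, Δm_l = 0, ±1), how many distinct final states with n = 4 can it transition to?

3

E1 requires Δl = ±1, so l_f ∈ {3, 5}; with 0 ≤ l_f ≤ n_f−1 = 3, the allowed l_f values are {3}.
For l_f = 3: m_f ∈ {m_i−1, m_i, m_i+1} ∩ [−3, 3] = {1, 2, 3} → 3 states.
Total: 3.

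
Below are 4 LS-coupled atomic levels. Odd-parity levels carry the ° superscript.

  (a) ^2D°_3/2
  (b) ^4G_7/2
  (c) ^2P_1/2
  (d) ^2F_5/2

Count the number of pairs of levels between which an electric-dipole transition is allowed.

2

(a)–(b): forbidden (ΔS, ΔL, ΔJ).
(a)–(c): allowed.
(a)–(d): allowed.
(b)–(c): forbidden (parity, ΔS, ΔL, ΔJ).
(b)–(d): forbidden (parity, ΔS).
(c)–(d): forbidden (parity, ΔL, ΔJ).
Allowed pairs: 2 of 6.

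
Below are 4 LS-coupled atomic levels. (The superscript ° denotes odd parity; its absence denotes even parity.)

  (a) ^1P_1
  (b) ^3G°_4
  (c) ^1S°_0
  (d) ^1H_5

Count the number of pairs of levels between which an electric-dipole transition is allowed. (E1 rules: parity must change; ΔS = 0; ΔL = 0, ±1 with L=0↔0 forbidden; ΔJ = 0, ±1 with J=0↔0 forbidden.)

(a)–(b): forbidden (ΔS, ΔL, ΔJ).
(a)–(c): allowed.
(a)–(d): forbidden (parity, ΔL, ΔJ).
(b)–(c): forbidden (parity, ΔS, ΔL, ΔJ).
(b)–(d): forbidden (ΔS).
(c)–(d): forbidden (ΔL, ΔJ).
Allowed pairs: 1 of 6.

1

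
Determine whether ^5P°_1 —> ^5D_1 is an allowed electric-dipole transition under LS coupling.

Initial level: S=2, L=1, J=1, parity odd. Final level: S=2, L=2, J=1, parity even.
Parity must change: odd → even — ✓.
ΔS = 0: S: 2 → 2 — ✓.
ΔL = 0, ±1 (not L=0↔0): L: 1 → 2, ΔL = +1 — ✓.
ΔJ = 0, ±1 (not J=0↔0): J: 1 → 1, ΔJ = +0 — ✓.
All four E1 rules are satisfied.

allowed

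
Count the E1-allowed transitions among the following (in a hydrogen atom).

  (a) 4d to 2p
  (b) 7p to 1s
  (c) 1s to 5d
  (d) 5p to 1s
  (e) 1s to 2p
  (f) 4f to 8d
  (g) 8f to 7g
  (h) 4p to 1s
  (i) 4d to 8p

(a) allowed
(b) allowed
(c) forbidden — Δl = +2 (E1 requires Δl = ±1)
(d) allowed
(e) allowed
(f) allowed
(g) allowed
(h) allowed
(i) allowed
Total allowed: 8 of 9.

8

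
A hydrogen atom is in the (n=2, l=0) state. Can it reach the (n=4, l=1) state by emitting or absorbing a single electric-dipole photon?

allowed

Δl = 1 − 0 = +1; the E1 rule Δl = ±1 is ✓.
All E1 selection rules are satisfied.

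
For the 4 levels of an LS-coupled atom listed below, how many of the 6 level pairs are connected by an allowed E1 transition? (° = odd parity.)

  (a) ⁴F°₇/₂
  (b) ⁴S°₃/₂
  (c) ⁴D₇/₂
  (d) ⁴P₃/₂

2

(a)–(b): forbidden (parity, ΔL, ΔJ).
(a)–(c): allowed.
(a)–(d): forbidden (ΔL, ΔJ).
(b)–(c): forbidden (ΔL, ΔJ).
(b)–(d): allowed.
(c)–(d): forbidden (parity, ΔJ).
Allowed pairs: 2 of 6.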